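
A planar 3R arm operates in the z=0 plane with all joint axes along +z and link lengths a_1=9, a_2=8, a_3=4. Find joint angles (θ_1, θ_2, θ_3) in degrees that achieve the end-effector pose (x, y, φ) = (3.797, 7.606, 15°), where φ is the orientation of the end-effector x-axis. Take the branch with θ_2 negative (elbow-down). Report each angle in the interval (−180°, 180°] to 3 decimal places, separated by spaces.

wrist centre = target − a_3·(cos φ, sin φ) = (-0.0667, 6.5707)
cos θ_2 = (43.1789−9²−8²)/(2·9·8) = -0.7071; θ_2 = -134.9987° (elbow-down)
β = atan2(6.5707,-0.0667) = 90.5816°; ψ = atan2(-5.6570,3.3433) = -59.4169°
θ_1 = β − ψ = 149.9986°
θ_3 = φ − θ_1 − θ_2 = 0.0002° (wrapped to (-180°,180°])

149.999 -134.999 0.000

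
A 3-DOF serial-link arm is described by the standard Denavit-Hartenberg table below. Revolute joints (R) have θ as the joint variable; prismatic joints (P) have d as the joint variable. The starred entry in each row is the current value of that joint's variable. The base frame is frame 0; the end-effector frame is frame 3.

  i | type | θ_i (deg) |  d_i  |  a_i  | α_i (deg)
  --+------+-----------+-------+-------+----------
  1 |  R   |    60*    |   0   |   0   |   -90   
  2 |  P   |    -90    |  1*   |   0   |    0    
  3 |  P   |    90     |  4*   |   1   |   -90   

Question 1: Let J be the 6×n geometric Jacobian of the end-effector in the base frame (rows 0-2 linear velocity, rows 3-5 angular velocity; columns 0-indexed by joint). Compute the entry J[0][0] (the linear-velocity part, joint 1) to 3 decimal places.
axis z_0 = ẑ; lever o_n−o_0 = (-3.8301,3.3660,0.0000)
cross product → J_v[:, 0] = (-3.3660,-3.8301,0.0000)
J_ω[:, 0] = z_0
entry J[0][0] = -3.3660

-3.366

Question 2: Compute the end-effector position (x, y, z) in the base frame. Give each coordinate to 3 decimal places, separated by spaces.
after link 1: o_1 = (0.0000, 0.0000, 0.0000)
after link 2: o_2 = (-0.8660, 0.5000, 0.0000)
after link 3: o_3 = (-3.8301, 3.3660, 0.0000)

-3.830 3.366 0.000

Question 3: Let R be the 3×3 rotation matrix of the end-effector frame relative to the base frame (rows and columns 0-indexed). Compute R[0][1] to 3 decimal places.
End-effector y-axis (col 1 of R) = (0.8660,-0.5000,-0.0000)
R[0][1] = 0.8660

0.866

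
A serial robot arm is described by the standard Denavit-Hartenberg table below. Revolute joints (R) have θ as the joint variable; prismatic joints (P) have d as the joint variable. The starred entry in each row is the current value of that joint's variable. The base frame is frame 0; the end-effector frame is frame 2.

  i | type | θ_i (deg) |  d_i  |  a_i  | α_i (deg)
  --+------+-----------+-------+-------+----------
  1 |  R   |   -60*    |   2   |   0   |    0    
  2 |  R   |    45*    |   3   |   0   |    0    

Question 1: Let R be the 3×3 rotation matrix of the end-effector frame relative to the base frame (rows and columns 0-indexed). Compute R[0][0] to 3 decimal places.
End-effector x-axis (col 0 of R) = (0.9659,-0.2588,0.0000)
R[0][0] = 0.9659

0.966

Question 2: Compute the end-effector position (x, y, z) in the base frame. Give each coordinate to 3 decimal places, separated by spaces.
after link 1: o_1 = (0.0000, 0.0000, 2.0000)
after link 2: o_2 = (0.0000, 0.0000, 5.0000)

0.000 0.000 5.000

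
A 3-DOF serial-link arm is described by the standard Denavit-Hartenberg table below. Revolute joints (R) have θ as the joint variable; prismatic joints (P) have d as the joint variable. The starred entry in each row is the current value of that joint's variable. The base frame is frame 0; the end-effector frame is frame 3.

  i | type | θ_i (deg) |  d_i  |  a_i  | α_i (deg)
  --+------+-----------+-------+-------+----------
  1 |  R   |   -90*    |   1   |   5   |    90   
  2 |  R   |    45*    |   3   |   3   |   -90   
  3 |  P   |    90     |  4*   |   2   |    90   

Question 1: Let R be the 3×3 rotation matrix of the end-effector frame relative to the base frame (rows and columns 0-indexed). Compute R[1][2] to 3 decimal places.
-0.707

End-effector z-axis (col 2 of R) = (0.0000,-0.7071,0.7071)
R[1][2] = -0.7071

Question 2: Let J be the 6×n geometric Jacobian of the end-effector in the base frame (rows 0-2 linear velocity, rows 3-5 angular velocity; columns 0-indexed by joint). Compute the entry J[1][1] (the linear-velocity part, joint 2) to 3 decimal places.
4.950

axis z_1 = (-1.0000,-0.0000,0.0000); lever o_n−o_1 = (-1.0000,0.7071,4.9497)
cross product → J_v[:, 1] = (-0.0000,4.9497,-0.7071)
J_ω[:, 1] = z_1
entry J[1][1] = 4.9497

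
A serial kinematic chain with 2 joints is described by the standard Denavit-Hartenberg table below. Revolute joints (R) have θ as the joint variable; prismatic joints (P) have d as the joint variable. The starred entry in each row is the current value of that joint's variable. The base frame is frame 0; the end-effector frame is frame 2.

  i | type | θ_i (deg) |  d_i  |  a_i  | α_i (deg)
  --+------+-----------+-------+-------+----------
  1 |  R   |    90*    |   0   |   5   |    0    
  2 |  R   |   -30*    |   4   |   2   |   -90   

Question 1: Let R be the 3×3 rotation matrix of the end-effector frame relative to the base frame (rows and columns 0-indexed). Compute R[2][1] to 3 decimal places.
-1.000

End-effector y-axis (col 1 of R) = (-0.0000,0.0000,-1.0000)
R[2][1] = -1.0000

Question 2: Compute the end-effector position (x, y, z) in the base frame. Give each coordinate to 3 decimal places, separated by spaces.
after link 1: o_1 = (0.0000, 5.0000, 0.0000)
after link 2: o_2 = (1.0000, 6.7321, 4.0000)

1.000 6.732 4.000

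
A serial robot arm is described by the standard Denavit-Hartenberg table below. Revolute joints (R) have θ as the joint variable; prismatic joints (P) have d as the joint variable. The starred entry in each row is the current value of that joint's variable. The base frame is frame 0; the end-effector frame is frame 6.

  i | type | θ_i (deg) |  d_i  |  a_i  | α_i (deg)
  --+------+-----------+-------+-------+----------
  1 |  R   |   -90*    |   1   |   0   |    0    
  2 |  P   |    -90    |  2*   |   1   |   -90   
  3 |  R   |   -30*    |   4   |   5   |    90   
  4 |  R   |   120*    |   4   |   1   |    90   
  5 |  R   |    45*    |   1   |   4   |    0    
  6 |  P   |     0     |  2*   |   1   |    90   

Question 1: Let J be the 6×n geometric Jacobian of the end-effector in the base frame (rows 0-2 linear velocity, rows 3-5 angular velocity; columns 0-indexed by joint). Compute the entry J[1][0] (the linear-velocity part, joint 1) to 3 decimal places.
axis z_0 = ẑ; lever o_n−o_0 = (-1.8484,-9.4279,12.1911)
cross product → J_v[:, 0] = (9.4279,-1.8484,0.0000)
J_ω[:, 0] = z_0
entry J[1][0] = -1.8484

-1.848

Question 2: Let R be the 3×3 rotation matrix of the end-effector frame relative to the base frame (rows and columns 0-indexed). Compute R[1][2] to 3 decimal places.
-0.612

End-effector z-axis (col 2 of R) = (-0.0474,-0.6124,-0.7891)
R[1][2] = -0.6124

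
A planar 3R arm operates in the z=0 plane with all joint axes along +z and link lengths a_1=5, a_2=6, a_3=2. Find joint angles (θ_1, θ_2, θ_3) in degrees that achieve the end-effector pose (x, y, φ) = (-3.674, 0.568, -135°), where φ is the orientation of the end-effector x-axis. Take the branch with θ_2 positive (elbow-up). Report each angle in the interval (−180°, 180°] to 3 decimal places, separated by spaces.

44.997 150.005 29.998

wrist centre = target − a_3·(cos φ, sin φ) = (-2.2598, 1.9822)
cos θ_2 = (9.0358−5²−6²)/(2·5·6) = -0.8661; θ_2 = 150.0051° (elbow-up)
β = atan2(1.9822,-2.2598) = 138.7438°; ψ = atan2(2.9995,-0.1964) = 93.7466°
θ_1 = β − ψ = 44.9972°
θ_3 = φ − θ_1 − θ_2 = 29.9977° (wrapped to (-180°,180°])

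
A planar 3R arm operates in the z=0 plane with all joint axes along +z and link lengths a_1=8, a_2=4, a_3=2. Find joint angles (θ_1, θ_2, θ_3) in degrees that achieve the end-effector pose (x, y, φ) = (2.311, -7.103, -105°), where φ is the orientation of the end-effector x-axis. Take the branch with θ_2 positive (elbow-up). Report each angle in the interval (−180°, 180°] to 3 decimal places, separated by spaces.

wrist centre = target − a_3·(cos φ, sin φ) = (2.8286, -5.1711)
cos θ_2 = (34.7420−8²−4²)/(2·8·4) = -0.7072; θ_2 = 135.0040° (elbow-up)
β = atan2(-5.1711,2.8286) = -61.3212°; ψ = atan2(2.8282,5.1714) = 28.6743°
θ_1 = β − ψ = -89.9954°
θ_3 = φ − θ_1 − θ_2 = -150.0086° (wrapped to (-180°,180°])

-89.995 135.004 -150.009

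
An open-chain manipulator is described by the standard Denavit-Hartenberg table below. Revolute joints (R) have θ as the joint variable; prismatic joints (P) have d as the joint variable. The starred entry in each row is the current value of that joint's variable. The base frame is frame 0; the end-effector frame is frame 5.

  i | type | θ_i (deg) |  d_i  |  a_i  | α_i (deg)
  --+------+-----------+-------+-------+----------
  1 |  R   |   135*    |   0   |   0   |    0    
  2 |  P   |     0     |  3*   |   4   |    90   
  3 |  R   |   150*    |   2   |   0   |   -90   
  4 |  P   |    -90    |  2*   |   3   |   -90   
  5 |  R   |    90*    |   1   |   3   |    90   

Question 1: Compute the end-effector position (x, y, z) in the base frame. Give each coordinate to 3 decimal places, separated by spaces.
after link 1: o_1 = (0.0000, 0.0000, 0.0000)
after link 2: o_2 = (-2.8284, 2.8284, 3.0000)
after link 3: o_3 = (-1.4142, 4.2426, 3.0000)
after link 4: o_4 = (1.4142, 5.6569, 1.2679)
after link 5: o_5 = (0.9659, 6.1051, 4.3660)

0.966 6.105 4.366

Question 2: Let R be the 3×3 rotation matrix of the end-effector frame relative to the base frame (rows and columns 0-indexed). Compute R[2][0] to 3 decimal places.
End-effector x-axis (col 0 of R) = (-0.3536,0.3536,0.8660)
R[2][0] = 0.8660

0.866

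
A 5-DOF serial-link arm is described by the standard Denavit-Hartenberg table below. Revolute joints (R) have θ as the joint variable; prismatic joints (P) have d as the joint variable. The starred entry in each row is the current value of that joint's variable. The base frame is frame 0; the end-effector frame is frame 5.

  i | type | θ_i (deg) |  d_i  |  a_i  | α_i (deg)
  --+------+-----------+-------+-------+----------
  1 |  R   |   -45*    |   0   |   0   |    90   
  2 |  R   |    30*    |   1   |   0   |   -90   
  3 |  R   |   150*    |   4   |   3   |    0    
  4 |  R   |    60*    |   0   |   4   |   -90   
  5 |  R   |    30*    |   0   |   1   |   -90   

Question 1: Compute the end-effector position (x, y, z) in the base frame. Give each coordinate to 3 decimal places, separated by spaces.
after link 1: o_1 = (0.0000, 0.0000, 0.0000)
after link 2: o_2 = (-0.7071, -0.7071, 0.0000)
after link 3: o_3 = (-2.6517, 3.3588, 2.1651)
after link 4: o_4 = (-6.1872, 4.0659, 0.4330)
after link 5: o_5 = (-6.7759, 4.0422, -0.3750)

-6.776 4.042 -0.375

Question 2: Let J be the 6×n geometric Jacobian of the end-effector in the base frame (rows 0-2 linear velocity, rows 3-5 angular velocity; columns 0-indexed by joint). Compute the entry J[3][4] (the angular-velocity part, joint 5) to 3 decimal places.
-0.306

axis z_4 = (-0.3062,-0.9186,0.2500); lever o_n−o_4 = (-0.5887,-0.0237,-0.8080)
cross product → J_v[:, 4] = (0.7481,-0.3946,-0.5335)
J_ω[:, 4] = z_4
entry J[3][4] = -0.3062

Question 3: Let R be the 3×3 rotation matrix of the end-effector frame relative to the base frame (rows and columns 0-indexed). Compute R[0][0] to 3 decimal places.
End-effector x-axis (col 0 of R) = (-0.5887,-0.0237,-0.8080)
R[0][0] = -0.5887

-0.589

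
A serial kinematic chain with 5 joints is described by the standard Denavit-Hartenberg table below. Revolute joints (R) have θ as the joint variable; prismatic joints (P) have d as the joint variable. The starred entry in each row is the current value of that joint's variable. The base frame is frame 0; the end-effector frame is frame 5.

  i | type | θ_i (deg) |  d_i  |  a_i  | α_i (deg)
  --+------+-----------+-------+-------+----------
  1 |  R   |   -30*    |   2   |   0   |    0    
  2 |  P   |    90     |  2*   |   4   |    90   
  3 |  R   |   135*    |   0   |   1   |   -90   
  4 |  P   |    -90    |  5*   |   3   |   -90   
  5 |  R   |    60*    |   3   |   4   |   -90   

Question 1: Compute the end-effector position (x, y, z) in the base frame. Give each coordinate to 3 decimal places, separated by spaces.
after link 1: o_1 = (0.0000, 0.0000, 2.0000)
after link 2: o_2 = (2.0000, 3.4641, 4.0000)
after link 3: o_3 = (1.6464, 2.8517, 4.7071)
after link 4: o_4 = (2.4768, -1.7101, 1.1716)
after link 5: o_5 = (4.3729, -2.4259, 5.7424)

4.373 -2.426 5.742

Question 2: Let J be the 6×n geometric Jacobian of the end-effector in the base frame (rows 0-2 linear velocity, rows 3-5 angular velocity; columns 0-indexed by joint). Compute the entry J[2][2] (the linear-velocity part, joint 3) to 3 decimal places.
-3.914

axis z_2 = (0.8660,-0.5000,0.0000); lever o_n−o_2 = (2.3729,-5.8900,1.7424)
cross product → J_v[:, 2] = (-0.8712,-1.5089,-3.9145)
J_ω[:, 2] = z_2
entry J[2][2] = -3.9145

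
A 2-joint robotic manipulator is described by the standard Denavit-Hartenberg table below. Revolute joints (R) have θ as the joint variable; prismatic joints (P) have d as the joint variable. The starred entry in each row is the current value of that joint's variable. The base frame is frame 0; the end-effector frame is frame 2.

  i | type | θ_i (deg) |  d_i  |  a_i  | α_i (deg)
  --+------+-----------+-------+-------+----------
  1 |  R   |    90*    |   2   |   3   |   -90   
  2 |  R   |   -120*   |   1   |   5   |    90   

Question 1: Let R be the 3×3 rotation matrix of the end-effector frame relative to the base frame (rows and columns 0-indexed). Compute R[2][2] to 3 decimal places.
End-effector z-axis (col 2 of R) = (-0.0000,-0.8660,-0.5000)
R[2][2] = -0.5000

-0.500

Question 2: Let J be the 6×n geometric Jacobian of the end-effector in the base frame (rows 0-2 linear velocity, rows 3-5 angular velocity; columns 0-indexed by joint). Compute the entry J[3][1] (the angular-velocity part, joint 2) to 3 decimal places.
axis z_1 = (-1.0000,0.0000,0.0000); lever o_n−o_1 = (-1.0000,-2.5000,4.3301)
cross product → J_v[:, 1] = (0.0000,4.3301,2.5000)
J_ω[:, 1] = z_1
entry J[3][1] = -1.0000

-1.000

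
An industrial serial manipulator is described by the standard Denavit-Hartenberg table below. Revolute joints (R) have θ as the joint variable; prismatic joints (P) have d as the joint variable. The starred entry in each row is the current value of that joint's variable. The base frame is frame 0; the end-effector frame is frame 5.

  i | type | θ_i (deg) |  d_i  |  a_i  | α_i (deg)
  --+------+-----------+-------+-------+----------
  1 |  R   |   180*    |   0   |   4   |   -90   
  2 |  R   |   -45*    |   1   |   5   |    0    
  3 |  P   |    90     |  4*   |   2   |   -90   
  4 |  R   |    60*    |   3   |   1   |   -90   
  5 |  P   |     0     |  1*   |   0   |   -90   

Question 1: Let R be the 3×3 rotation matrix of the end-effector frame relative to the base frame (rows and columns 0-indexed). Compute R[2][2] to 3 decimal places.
End-effector z-axis (col 2 of R) = (-0.7071,0.0000,0.7071)
R[2][2] = 0.7071

0.707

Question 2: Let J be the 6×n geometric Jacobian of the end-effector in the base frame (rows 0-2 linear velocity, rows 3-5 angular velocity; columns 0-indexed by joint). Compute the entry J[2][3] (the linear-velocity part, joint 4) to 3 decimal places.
axis z_3 = (0.7071,-0.0000,-0.7071); lever o_n−o_3 = (2.3801,1.3660,-1.8625)
cross product → J_v[:, 3] = (0.9659,-0.3660,0.9659)
J_ω[:, 3] = z_3
entry J[2][3] = 0.9659

0.966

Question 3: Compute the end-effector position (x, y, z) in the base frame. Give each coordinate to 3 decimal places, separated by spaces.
-6.570 -3.634 0.259

after link 1: o_1 = (-4.0000, 0.0000, 0.0000)
after link 2: o_2 = (-7.5355, -1.0000, 3.5355)
after link 3: o_3 = (-8.9497, -5.0000, 2.1213)
after link 4: o_4 = (-7.1820, -4.1340, -0.3536)
after link 5: o_5 = (-6.5696, -3.6340, 0.2588)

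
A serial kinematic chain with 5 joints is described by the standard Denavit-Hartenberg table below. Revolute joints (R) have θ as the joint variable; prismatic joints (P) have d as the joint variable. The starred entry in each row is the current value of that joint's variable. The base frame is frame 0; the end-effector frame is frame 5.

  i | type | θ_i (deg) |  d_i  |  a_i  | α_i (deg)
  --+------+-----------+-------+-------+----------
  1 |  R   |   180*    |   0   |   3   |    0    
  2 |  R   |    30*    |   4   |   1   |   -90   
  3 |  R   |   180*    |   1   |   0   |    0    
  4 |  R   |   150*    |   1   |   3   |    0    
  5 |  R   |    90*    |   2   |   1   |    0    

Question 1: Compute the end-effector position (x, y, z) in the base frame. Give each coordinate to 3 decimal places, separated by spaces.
after link 1: o_1 = (-3.0000, 0.0000, 0.0000)
after link 2: o_2 = (-3.8660, -0.5000, 4.0000)
after link 3: o_3 = (-3.3660, -1.3660, 4.0000)
after link 4: o_4 = (-5.1160, -3.5311, 5.5000)
after link 5: o_5 = (-4.5490, -5.5131, 4.6340)

-4.549 -5.513 4.634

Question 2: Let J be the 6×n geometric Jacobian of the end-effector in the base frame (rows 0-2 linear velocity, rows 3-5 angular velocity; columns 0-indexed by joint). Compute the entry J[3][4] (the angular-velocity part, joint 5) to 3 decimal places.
0.500

axis z_4 = (0.5000,-0.8660,0.0000); lever o_n−o_4 = (0.5670,-1.9821,-0.8660)
cross product → J_v[:, 4] = (0.7500,0.4330,-0.5000)
J_ω[:, 4] = z_4
entry J[3][4] = 0.5000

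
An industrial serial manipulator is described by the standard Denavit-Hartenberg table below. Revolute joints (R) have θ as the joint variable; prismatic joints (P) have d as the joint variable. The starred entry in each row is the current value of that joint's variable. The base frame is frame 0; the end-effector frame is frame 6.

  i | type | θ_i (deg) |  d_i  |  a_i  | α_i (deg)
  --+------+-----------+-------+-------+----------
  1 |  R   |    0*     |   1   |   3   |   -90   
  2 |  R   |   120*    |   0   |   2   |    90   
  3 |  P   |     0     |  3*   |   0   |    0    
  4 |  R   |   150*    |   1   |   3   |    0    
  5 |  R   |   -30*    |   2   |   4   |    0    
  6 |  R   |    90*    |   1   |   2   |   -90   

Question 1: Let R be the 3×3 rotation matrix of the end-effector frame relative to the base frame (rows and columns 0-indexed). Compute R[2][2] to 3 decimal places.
-0.433

End-effector z-axis (col 2 of R) = (-0.2500,-0.8660,-0.4330)
R[2][2] = -0.4330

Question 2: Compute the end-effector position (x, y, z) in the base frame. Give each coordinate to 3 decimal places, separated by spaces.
after link 1: o_1 = (3.0000, 0.0000, 1.0000)
after link 2: o_2 = (2.0000, 0.0000, -0.7321)
after link 3: o_3 = (4.5981, 0.0000, -2.2321)
after link 4: o_4 = (6.7631, 1.5000, -0.4821)
after link 5: o_5 = (9.4952, 4.9641, 0.2500)
after link 6: o_6 = (11.2272, 3.9641, 1.2500)

11.227 3.964 1.250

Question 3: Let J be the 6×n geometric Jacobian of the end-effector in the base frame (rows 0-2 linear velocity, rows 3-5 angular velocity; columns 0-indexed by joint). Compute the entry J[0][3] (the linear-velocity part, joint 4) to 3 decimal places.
axis z_3 = (0.8660,0.0000,-0.5000); lever o_n−o_3 = (6.6292,3.9641,3.4821)
cross product → J_v[:, 3] = (1.9821,-6.3301,3.4330)
J_ω[:, 3] = z_3
entry J[0][3] = 1.9821

1.982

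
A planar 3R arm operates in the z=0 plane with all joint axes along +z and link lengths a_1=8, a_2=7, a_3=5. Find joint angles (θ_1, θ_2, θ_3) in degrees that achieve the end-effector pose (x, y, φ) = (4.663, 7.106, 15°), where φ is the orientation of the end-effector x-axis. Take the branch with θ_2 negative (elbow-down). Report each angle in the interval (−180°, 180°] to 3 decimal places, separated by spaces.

wrist centre = target − a_3·(cos φ, sin φ) = (-0.1666, 5.8119)
cos θ_2 = (33.8060−8²−7²)/(2·8·7) = -0.7071; θ_2 = -134.9986° (elbow-down)
β = atan2(5.8119,-0.1666) = 91.6422°; ψ = atan2(-4.9499,3.0504) = -58.3564°
θ_1 = β − ψ = 149.9986°
θ_3 = φ − θ_1 − θ_2 = -0.0001° (wrapped to (-180°,180°])

149.999 -134.999 -0.000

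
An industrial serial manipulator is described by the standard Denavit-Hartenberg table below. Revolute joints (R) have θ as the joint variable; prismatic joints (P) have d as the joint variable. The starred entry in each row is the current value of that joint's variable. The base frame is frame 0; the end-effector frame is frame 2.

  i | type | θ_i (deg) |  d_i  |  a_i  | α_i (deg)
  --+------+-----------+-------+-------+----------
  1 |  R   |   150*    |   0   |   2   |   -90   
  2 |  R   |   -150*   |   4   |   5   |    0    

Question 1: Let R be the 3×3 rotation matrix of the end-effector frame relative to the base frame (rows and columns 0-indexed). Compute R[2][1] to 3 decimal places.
End-effector y-axis (col 1 of R) = (-0.4330,0.2500,0.8660)
R[2][1] = 0.8660

0.866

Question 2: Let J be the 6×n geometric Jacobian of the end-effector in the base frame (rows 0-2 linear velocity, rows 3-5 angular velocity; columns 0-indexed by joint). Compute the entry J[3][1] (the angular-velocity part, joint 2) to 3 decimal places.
axis z_1 = (-0.5000,-0.8660,0.0000); lever o_n−o_1 = (1.7500,-5.6292,2.5000)
cross product → J_v[:, 1] = (-2.1651,1.2500,4.3301)
J_ω[:, 1] = z_1
entry J[3][1] = -0.5000

-0.500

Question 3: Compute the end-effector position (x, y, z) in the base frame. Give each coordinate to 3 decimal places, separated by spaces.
0.018 -4.629 2.500

after link 1: o_1 = (-1.7321, 1.0000, 0.0000)
after link 2: o_2 = (0.0179, -4.6292, 2.5000)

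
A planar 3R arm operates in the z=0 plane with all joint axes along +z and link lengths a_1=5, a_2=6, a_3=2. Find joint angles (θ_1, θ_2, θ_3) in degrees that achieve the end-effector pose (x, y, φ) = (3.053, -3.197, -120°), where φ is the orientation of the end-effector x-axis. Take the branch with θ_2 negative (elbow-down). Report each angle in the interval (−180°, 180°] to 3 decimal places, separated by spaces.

60.007 -135.001 -45.006

wrist centre = target − a_3·(cos φ, sin φ) = (4.0530, -1.4649)
cos θ_2 = (18.5729−5²−6²)/(2·5·6) = -0.7071; θ_2 = -135.0010° (elbow-down)
β = atan2(-1.4649,4.0530) = -19.8723°; ψ = atan2(-4.2426,0.7573) = -79.8794°
θ_1 = β − ψ = 60.0071°
θ_3 = φ − θ_1 − θ_2 = -45.0062° (wrapped to (-180°,180°])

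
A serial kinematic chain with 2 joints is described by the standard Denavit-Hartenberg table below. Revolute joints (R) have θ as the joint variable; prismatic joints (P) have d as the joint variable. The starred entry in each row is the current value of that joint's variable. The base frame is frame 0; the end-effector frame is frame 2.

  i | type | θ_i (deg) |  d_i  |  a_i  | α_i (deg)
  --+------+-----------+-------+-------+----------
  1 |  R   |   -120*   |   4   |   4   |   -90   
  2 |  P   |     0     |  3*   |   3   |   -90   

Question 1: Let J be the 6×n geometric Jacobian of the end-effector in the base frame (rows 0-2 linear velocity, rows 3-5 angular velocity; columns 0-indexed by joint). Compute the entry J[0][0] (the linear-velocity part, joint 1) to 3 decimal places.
axis z_0 = ẑ; lever o_n−o_0 = (-0.9019,-7.5622,4.0000)
cross product → J_v[:, 0] = (7.5622,-0.9019,0.0000)
J_ω[:, 0] = z_0
entry J[0][0] = 7.5622

7.562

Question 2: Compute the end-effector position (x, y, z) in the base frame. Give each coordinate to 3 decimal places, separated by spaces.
-0.902 -7.562 4.000

after link 1: o_1 = (-2.0000, -3.4641, 4.0000)
after link 2: o_2 = (-0.9019, -7.5622, 4.0000)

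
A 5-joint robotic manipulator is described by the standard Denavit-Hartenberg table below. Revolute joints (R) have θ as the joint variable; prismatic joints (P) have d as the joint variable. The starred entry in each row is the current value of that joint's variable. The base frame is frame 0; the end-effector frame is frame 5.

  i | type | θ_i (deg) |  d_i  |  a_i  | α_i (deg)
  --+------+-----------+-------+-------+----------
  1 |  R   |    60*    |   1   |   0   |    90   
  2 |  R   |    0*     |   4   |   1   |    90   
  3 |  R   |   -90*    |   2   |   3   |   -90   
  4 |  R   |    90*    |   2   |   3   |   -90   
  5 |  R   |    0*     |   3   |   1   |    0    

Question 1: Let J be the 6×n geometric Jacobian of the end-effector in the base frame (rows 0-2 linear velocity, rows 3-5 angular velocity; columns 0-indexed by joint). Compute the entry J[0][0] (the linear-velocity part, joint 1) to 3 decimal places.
axis z_0 = ẑ; lever o_n−o_0 = (4.9641,0.5981,3.0000)
cross product → J_v[:, 0] = (-0.5981,4.9641,0.0000)
J_ω[:, 0] = z_0
entry J[0][0] = -0.5981

-0.598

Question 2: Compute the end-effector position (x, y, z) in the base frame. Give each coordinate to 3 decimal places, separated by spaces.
after link 1: o_1 = (0.0000, 0.0000, 1.0000)
after link 2: o_2 = (3.9641, -1.1340, 1.0000)
after link 3: o_3 = (1.3660, 0.3660, -1.0000)
after link 4: o_4 = (2.3660, 2.0981, 2.0000)
after link 5: o_5 = (4.9641, 0.5981, 3.0000)

4.964 0.598 3.000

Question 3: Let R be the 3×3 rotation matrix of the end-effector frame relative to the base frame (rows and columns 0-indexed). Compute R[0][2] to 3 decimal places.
End-effector z-axis (col 2 of R) = (0.8660,-0.5000,0.0000)
R[0][2] = 0.8660

0.866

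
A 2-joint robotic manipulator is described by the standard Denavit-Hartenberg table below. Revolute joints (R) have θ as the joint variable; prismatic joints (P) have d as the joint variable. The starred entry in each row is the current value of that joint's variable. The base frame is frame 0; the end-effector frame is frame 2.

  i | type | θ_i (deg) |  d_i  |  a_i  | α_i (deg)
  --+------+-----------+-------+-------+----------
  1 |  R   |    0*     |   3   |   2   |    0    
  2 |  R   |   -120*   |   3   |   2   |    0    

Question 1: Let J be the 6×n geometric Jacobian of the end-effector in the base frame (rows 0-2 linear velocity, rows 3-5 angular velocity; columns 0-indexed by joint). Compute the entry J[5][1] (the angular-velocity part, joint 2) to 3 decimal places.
1.000

axis z_1 = (0.0000,0.0000,1.0000); lever o_n−o_1 = (-1.0000,-1.7321,3.0000)
cross product → J_v[:, 1] = (1.7321,-1.0000,0.0000)
J_ω[:, 1] = z_1
entry J[5][1] = 1.0000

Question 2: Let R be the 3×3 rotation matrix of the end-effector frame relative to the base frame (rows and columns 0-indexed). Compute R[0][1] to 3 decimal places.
0.866

End-effector y-axis (col 1 of R) = (0.8660,-0.5000,0.0000)
R[0][1] = 0.8660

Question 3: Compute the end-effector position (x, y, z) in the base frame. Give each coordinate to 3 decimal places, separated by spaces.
after link 1: o_1 = (2.0000, 0.0000, 3.0000)
after link 2: o_2 = (1.0000, -1.7321, 6.0000)

1.000 -1.732 6.000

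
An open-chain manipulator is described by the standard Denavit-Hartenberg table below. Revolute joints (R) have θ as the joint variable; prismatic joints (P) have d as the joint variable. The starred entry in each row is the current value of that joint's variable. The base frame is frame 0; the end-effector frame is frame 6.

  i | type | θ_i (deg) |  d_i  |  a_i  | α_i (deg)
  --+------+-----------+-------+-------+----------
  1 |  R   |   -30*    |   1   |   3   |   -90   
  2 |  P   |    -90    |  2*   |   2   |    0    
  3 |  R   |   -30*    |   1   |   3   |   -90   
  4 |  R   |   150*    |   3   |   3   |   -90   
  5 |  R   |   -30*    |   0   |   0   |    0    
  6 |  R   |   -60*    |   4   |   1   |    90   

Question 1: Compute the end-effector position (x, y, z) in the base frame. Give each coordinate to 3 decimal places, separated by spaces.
8.772 0.667 3.616

after link 1: o_1 = (2.5981, -1.5000, 1.0000)
after link 2: o_2 = (3.5981, 0.2321, 3.0000)
after link 3: o_3 = (2.7990, 1.8481, 5.5981)
after link 4: o_4 = (5.4240, -1.3995, 4.8481)
after link 5: o_5 = (5.4240, -1.3995, 4.8481)
after link 6: o_6 = (8.7721, 0.6675, 3.6160)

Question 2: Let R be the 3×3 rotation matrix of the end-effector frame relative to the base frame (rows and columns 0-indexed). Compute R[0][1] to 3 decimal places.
0.650

End-effector y-axis (col 1 of R) = (0.6495,0.6250,-0.4330)
R[0][1] = 0.6495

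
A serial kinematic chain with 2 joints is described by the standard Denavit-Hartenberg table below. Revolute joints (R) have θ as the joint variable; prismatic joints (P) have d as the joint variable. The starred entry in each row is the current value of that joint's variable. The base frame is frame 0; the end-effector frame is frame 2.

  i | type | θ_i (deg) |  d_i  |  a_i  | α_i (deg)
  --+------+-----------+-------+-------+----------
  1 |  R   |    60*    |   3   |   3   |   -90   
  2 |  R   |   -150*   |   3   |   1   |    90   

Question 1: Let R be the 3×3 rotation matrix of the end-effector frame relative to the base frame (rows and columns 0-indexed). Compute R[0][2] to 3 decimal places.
-0.250

End-effector z-axis (col 2 of R) = (-0.2500,-0.4330,-0.8660)
R[0][2] = -0.2500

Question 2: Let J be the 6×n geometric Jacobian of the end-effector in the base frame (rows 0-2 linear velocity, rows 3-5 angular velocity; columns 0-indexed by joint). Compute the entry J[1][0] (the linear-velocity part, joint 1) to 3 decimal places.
-1.531

axis z_0 = ẑ; lever o_n−o_0 = (-1.5311,3.3481,3.5000)
cross product → J_v[:, 0] = (-3.3481,-1.5311,0.0000)
J_ω[:, 0] = z_0
entry J[1][0] = -1.5311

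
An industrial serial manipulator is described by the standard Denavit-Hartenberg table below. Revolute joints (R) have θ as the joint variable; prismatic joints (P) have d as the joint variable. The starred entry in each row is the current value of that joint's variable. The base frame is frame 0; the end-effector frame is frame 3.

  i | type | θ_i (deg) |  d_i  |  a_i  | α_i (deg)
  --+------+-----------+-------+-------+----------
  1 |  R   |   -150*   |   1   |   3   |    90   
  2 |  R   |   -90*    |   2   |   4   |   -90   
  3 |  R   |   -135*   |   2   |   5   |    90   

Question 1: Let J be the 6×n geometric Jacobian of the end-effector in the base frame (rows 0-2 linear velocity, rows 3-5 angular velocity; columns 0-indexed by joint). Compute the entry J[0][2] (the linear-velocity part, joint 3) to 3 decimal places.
axis z_2 = (-0.8660,-0.5000,0.0000); lever o_n−o_2 = (-3.4998,2.0619,3.5355)
cross product → J_v[:, 2] = (-1.7678,3.0619,-3.5355)
J_ω[:, 2] = z_2
entry J[0][2] = -1.7678

-1.768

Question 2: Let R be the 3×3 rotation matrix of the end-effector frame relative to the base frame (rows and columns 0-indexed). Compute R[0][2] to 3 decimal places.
0.354

End-effector z-axis (col 2 of R) = (0.3536,-0.6124,0.7071)
R[0][2] = 0.3536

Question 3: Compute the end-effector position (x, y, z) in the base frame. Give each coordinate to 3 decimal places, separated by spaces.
-7.098 2.294 0.536

after link 1: o_1 = (-2.5981, -1.5000, 1.0000)
after link 2: o_2 = (-3.5981, 0.2321, -3.0000)
after link 3: o_3 = (-7.0979, 2.2939, 0.5355)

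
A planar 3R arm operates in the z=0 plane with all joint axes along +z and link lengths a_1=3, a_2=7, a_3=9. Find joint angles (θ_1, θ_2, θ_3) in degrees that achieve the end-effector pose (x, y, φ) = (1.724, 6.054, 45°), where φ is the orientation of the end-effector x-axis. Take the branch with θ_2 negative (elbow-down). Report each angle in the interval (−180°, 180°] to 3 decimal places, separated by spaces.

wrist centre = target − a_3·(cos φ, sin φ) = (-4.6400, -0.3100)
cos θ_2 = (21.6253−3²−7²)/(2·3·7) = -0.8661; θ_2 = -150.0044° (elbow-down)
β = atan2(-0.3100,-4.6400) = -176.1782°; ψ = atan2(-3.4995,-3.0624) = -131.1892°
θ_1 = β − ψ = -44.9889°
θ_3 = φ − θ_1 − θ_2 = -120.0066° (wrapped to (-180°,180°])

-44.989 -150.004 -120.007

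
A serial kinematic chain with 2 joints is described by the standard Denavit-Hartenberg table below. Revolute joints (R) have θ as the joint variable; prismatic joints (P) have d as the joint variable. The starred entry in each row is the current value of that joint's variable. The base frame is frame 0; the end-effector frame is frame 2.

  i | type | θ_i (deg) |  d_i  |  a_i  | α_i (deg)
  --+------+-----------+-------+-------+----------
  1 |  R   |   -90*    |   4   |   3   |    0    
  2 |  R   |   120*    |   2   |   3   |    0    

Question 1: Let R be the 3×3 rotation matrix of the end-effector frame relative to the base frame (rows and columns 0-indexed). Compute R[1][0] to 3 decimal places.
End-effector x-axis (col 0 of R) = (0.8660,0.5000,0.0000)
R[1][0] = 0.5000

0.500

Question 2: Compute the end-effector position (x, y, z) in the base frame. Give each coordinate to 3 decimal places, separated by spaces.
2.598 -1.500 6.000

after link 1: o_1 = (0.0000, -3.0000, 4.0000)
after link 2: o_2 = (2.5981, -1.5000, 6.0000)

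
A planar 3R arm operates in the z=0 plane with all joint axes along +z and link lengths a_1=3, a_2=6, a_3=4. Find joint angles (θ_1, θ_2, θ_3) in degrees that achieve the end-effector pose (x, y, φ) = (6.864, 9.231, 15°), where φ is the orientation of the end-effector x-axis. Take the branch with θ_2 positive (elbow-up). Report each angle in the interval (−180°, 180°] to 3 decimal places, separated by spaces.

wrist centre = target − a_3·(cos φ, sin φ) = (3.0003, 8.1957)
cos θ_2 = (76.1717−3²−6²)/(2·3·6) = 0.8659; θ_2 = 30.0167° (elbow-up)
β = atan2(8.1957,3.0003) = 69.8933°; ψ = atan2(3.0015,8.1953) = 20.1152°
θ_1 = β − ψ = 49.7781°
θ_3 = φ − θ_1 − θ_2 = -64.7948° (wrapped to (-180°,180°])

49.778 30.017 -64.795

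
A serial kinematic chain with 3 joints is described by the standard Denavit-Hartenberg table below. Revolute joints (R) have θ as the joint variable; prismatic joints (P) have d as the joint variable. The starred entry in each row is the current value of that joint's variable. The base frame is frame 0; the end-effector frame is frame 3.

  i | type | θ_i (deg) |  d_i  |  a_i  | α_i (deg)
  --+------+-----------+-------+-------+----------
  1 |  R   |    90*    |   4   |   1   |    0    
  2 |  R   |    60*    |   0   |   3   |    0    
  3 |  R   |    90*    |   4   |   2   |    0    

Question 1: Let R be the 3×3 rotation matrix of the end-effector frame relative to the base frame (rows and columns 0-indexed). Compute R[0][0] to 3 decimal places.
-0.500

End-effector x-axis (col 0 of R) = (-0.5000,-0.8660,0.0000)
R[0][0] = -0.5000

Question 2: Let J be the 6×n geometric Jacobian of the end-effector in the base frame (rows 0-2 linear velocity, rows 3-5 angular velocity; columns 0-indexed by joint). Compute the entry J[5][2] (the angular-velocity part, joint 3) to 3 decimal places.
1.000

axis z_2 = (0.0000,0.0000,1.0000); lever o_n−o_2 = (-1.0000,-1.7321,4.0000)
cross product → J_v[:, 2] = (1.7321,-1.0000,0.0000)
J_ω[:, 2] = z_2
entry J[5][2] = 1.0000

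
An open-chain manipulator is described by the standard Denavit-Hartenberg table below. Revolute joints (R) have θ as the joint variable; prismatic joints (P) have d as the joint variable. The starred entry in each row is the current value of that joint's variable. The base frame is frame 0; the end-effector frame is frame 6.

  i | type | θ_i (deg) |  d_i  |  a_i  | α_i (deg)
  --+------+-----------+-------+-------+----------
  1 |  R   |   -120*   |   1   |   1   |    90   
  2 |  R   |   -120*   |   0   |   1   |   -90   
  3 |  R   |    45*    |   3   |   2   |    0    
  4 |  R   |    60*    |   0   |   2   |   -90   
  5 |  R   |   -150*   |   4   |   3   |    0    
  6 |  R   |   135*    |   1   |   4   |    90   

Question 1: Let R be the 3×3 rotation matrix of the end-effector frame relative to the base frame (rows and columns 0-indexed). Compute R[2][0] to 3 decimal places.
End-effector x-axis (col 0 of R) = (0.6334,-0.7689,0.0871)
R[2][0] = 0.0871

0.087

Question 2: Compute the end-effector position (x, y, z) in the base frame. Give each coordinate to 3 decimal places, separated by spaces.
-0.876 -8.067 1.056

after link 1: o_1 = (-0.5000, -0.8660, 1.0000)
after link 2: o_2 = (-0.2500, -0.4330, 0.1340)
after link 3: o_3 = (0.0293, -2.7777, -2.5908)
after link 4: o_4 = (1.5729, -3.9678, -2.1425)
after link 5: o_5 = (-2.9444, -4.7023, -0.1288)
after link 6: o_6 = (-0.8762, -8.0666, 1.0561)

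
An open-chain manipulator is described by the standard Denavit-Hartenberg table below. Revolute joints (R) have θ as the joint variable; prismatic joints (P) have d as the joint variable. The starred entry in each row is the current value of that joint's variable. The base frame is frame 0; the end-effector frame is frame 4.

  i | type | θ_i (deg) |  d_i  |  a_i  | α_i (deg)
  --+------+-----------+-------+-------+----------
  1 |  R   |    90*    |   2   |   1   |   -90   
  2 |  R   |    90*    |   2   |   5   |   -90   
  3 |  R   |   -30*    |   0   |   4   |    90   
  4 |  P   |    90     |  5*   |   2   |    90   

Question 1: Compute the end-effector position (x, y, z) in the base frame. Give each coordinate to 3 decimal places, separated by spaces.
-8.330 -1.000 -3.964

after link 1: o_1 = (0.0000, 1.0000, 2.0000)
after link 2: o_2 = (-2.0000, 1.0000, -3.0000)
after link 3: o_3 = (-4.0000, 1.0000, -6.4641)
after link 4: o_4 = (-8.3301, -1.0000, -3.9641)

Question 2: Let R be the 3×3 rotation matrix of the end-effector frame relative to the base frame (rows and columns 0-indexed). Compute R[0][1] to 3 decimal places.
End-effector y-axis (col 1 of R) = (-0.8660,0.0000,0.5000)
R[0][1] = -0.8660

-0.866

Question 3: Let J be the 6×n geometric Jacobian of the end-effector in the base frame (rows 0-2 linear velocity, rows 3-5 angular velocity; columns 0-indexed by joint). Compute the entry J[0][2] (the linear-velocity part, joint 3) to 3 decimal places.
axis z_2 = (-0.0000,-1.0000,-0.0000); lever o_n−o_2 = (-6.3301,-2.0000,-0.9641)
cross product → J_v[:, 2] = (0.9641,0.0000,-6.3301)
J_ω[:, 2] = z_2
entry J[0][2] = 0.9641

0.964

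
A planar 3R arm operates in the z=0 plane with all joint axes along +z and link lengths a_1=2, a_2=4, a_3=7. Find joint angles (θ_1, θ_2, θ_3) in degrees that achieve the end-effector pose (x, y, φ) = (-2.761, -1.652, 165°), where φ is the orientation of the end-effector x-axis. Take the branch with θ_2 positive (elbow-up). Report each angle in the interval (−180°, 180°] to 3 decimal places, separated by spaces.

wrist centre = target − a_3·(cos φ, sin φ) = (4.0005, -3.4637)
cos θ_2 = (28.0013−2²−4²)/(2·2·4) = 0.5001; θ_2 = 59.9946° (elbow-up)
β = atan2(-3.4637,4.0005) = -40.8870°; ψ = atan2(3.4639,4.0003) = 40.8896°
θ_1 = β − ψ = -81.7765°
θ_3 = φ − θ_1 − θ_2 = -173.2181° (wrapped to (-180°,180°])

-81.777 59.995 -173.218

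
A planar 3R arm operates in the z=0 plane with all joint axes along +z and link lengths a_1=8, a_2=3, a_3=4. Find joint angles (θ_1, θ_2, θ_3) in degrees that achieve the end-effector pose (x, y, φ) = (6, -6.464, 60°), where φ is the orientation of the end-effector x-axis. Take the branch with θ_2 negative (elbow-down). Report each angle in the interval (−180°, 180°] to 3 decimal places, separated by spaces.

wrist centre = target − a_3·(cos φ, sin φ) = (4.0000, -9.9281)
cos θ_2 = (114.5672−8²−3²)/(2·8·3) = 0.8660; θ_2 = -30.0048° (elbow-down)
β = atan2(-9.9281,4.0000) = -68.0557°; ψ = atan2(-1.5002,10.5980) = -8.0571°
θ_1 = β − ψ = -59.9985°
θ_3 = φ − θ_1 − θ_2 = 150.0034° (wrapped to (-180°,180°])

-59.999 -30.005 150.003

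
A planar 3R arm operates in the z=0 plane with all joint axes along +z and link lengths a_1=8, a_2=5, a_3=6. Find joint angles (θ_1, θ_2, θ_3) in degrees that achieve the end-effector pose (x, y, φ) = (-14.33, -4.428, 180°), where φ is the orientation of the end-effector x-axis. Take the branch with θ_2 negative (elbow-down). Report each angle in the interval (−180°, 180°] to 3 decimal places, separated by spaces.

wrist centre = target − a_3·(cos φ, sin φ) = (-8.3300, -4.4280)
cos θ_2 = (88.9961−8²−5²)/(2·8·5) = -0.0000; θ_2 = -90.0028° (elbow-down)
β = atan2(-4.4280,-8.3300) = -152.0061°; ψ = atan2(-5.0000,7.9998) = -32.0062°
θ_1 = β − ψ = -119.9999°
θ_3 = φ − θ_1 − θ_2 = 30.0027° (wrapped to (-180°,180°])

-120.000 -90.003 30.003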